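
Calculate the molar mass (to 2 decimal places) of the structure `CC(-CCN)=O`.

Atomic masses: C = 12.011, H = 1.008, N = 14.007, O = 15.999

Molecular formula: C4H9NO.
M = 4×12.011 + 9×1.008 + 1×14.007 + 1×15.999 = 87.12 g/mol.

87.12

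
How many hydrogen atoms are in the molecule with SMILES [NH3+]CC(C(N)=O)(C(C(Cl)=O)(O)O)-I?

Hydrogens are implicit in SMILES; fill each atom to its normal valence:
  4 × C: no H
  2 × O: 1 H each → 2
  2 × O: no H
  1 × C: 2 H
  1 × Cl: no H
  1 × I: no H
  1 × N (charge +1): 3 H
  1 × N: 2 H
  Total hydrogens = 9.

9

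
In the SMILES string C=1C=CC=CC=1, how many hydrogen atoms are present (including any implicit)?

Hydrogens are implicit in SMILES; fill each atom to its normal valence:
  6 × C (aromatic): 1 H each → 6
  Total hydrogens = 6.

6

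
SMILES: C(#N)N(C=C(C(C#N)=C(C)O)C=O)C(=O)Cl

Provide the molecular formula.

Heavy atoms from the SMILES: 9 C, 1 Cl, 3 N, 3 O.
Implicit hydrogens by atom environment:
  6 × C: no H
  3 × N: no H
  2 × C: 1 H each → 2
  2 × O: no H
  1 × C: 3 H
  1 × Cl: no H
  1 × O: 1 H
  Total hydrogens = 6.
Molecular formula: C9H6ClN3O3

C9H6ClN3O3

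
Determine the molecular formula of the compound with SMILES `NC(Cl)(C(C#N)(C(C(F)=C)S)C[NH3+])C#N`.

C8H11ClFN4S+

Heavy atoms from the SMILES: 8 C, 1 Cl, 1 F, 4 N, 1 S.
Implicit hydrogens by atom environment:
  5 × C: no H
  2 × C: 2 H each → 4
  2 × N: no H
  1 × C: 1 H
  1 × Cl: no H
  1 × F: no H
  1 × N (charge +1): 3 H
  1 × N: 2 H
  1 × S: 1 H
  Total hydrogens = 11.
Net charge +1.
Molecular formula: C8H11ClFN4S+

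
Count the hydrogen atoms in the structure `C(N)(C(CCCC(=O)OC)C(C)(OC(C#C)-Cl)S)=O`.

Hydrogens are implicit in SMILES; fill each atom to its normal valence:
  4 × C: no H
  4 × O: no H
  3 × C: 2 H each → 6
  3 × C: 1 H each → 3
  2 × C: 3 H each → 6
  1 × Cl: no H
  1 × N: 2 H
  1 × S: 1 H
  Total hydrogens = 18.

18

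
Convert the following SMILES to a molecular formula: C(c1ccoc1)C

Heavy atoms from the SMILES: 6 C, 1 O.
Implicit hydrogens by atom environment:
  3 × C (aromatic): 1 H each → 3
  1 × C: 3 H
  1 × C: 2 H
  1 × C (aromatic): no H
  1 × O (aromatic): no H
  Total hydrogens = 8.
Molecular formula: C6H8O

C6H8O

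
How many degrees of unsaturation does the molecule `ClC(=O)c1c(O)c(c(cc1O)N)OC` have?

Molecular formula from the SMILES: C8H8ClNO4.
DoU = (2C + 2 + N − H − X)/2 = (2·8 + 2 + 1 − 8 − 1)/2 = 10/2 = 5.
(Structurally: 1 ring(s) + 4 π bond(s) = 5.)

5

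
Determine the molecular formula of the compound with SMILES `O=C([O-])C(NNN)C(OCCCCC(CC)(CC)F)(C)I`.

Heavy atoms from the SMILES: 13 C, 1 F, 1 I, 3 N, 3 O.
Implicit hydrogens by atom environment:
  6 × C: 2 H each → 12
  3 × C: 3 H each → 9
  3 × C: no H
  2 × N: 1 H each → 2
  2 × O: no H
  1 × C: 1 H
  1 × F: no H
  1 × I: no H
  1 × N: 2 H
  1 × O (charge -1): no H
  Total hydrogens = 26.
Net charge -1.
Molecular formula: C13H26FIN3O3-

C13H26FIN3O3-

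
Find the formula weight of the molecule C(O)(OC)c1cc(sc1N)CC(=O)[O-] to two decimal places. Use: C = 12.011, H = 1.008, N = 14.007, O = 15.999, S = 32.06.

216.23

Molecular formula: C8H10NO4S-.
M = 8×12.011 + 10×1.008 + 1×14.007 + 4×15.999 + 1×32.06 = 216.23 g/mol.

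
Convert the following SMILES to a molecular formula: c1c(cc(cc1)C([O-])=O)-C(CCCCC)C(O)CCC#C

Heavy atoms from the SMILES: 18 C, 3 O.
Implicit hydrogens by atom environment:
  6 × C: 2 H each → 12
  4 × C (aromatic): 1 H each → 4
  3 × C: 1 H each → 3
  2 × C (aromatic): no H
  2 × C: no H
  1 × C: 3 H
  1 × O: 1 H
  1 × O: no H
  1 × O (charge -1): no H
  Total hydrogens = 23.
Net charge -1.
Molecular formula: C18H23O3-

C18H23O3-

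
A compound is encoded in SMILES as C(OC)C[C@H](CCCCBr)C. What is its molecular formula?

C9H19BrO

Heavy atoms from the SMILES: 1 Br, 9 C, 1 O.
Implicit hydrogens by atom environment:
  6 × C: 2 H each → 12
  2 × C: 3 H each → 6
  1 × Br: no H
  1 × C: 1 H
  1 × O: no H
  Total hydrogens = 19.
Molecular formula: C9H19BrO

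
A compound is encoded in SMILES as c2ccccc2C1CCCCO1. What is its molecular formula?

Heavy atoms from the SMILES: 11 C, 1 O.
Implicit hydrogens by atom environment:
  5 × C (aromatic): 1 H each → 5
  4 × C: 2 H each → 8
  1 × C: 1 H
  1 × C (aromatic): no H
  1 × O: no H
  Total hydrogens = 14.
Molecular formula: C11H14O

C11H14O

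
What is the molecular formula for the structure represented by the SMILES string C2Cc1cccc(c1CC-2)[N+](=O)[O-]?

C10H11NO2

Heavy atoms from the SMILES: 10 C, 1 N, 2 O.
Implicit hydrogens by atom environment:
  4 × C: 2 H each → 8
  3 × C (aromatic): 1 H each → 3
  3 × C (aromatic): no H
  1 × N (charge +1): no H
  1 × O: no H
  1 × O (charge -1): no H
  Total hydrogens = 11.
Molecular formula: C10H11NO2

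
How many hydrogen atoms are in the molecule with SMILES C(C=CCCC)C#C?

Hydrogens are implicit in SMILES; fill each atom to its normal valence:
  3 × C: 2 H each → 6
  3 × C: 1 H each → 3
  1 × C: 3 H
  1 × C: no H
  Total hydrogens = 12.

12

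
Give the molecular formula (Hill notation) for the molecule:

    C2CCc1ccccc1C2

C10H12

Heavy atoms from the SMILES: 10 C.
Implicit hydrogens by atom environment:
  4 × C: 2 H each → 8
  4 × C (aromatic): 1 H each → 4
  2 × C (aromatic): no H
  Total hydrogens = 12.
Molecular formula: C10H12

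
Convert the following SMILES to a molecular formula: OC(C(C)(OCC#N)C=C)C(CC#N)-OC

Heavy atoms from the SMILES: 11 C, 2 N, 3 O.
Implicit hydrogens by atom environment:
  3 × C: 2 H each → 6
  3 × C: 1 H each → 3
  3 × C: no H
  2 × C: 3 H each → 6
  2 × N: no H
  2 × O: no H
  1 × O: 1 H
  Total hydrogens = 16.
Molecular formula: C11H16N2O3

C11H16N2O3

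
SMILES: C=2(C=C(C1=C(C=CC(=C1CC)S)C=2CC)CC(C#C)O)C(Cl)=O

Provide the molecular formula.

C19H19ClO2S

Heavy atoms from the SMILES: 19 C, 1 Cl, 2 O, 1 S.
Implicit hydrogens by atom environment:
  7 × C (aromatic): no H
  3 × C: 2 H each → 6
  3 × C (aromatic): 1 H each → 3
  2 × C: 3 H each → 6
  2 × C: 1 H each → 2
  2 × C: no H
  1 × Cl: no H
  1 × O: 1 H
  1 × O: no H
  1 × S: 1 H
  Total hydrogens = 19.
Molecular formula: C19H19ClO2S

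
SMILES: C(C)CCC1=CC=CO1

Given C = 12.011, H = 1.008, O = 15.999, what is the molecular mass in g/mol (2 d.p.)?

124.18

Molecular formula: C8H12O.
M = 8×12.011 + 12×1.008 + 1×15.999 = 124.18 g/mol.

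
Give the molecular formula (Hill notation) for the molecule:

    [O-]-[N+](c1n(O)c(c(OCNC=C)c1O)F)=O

Heavy atoms from the SMILES: 7 C, 1 F, 3 N, 5 O.
Implicit hydrogens by atom environment:
  4 × C (aromatic): no H
  2 × C: 2 H each → 4
  2 × O: 1 H each → 2
  2 × O: no H
  1 × C: 1 H
  1 × F: no H
  1 × N: 1 H
  1 × N (aromatic): no H
  1 × N (charge +1): no H
  1 × O (charge -1): no H
  Total hydrogens = 8.
Molecular formula: C7H8FN3O5

C7H8FN3O5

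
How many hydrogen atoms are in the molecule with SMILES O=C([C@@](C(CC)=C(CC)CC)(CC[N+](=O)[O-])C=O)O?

Hydrogens are implicit in SMILES; fill each atom to its normal valence:
  5 × C: 2 H each → 10
  4 × C: no H
  3 × C: 3 H each → 9
  3 × O: no H
  1 × C: 1 H
  1 × N (charge +1): no H
  1 × O: 1 H
  1 × O (charge -1): no H
  Total hydrogens = 21.

21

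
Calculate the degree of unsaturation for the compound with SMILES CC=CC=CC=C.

Molecular formula from the SMILES: C7H10.
DoU = (2C + 2 + N − H − X)/2 = (2·7 + 2 + 0 − 10 − 0)/2 = 6/2 = 3.
(Structurally: 0 ring(s) + 3 π bond(s) = 3.)

3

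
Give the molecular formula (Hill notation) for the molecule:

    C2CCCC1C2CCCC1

C10H18

Heavy atoms from the SMILES: 10 C.
Implicit hydrogens by atom environment:
  8 × C: 2 H each → 16
  2 × C: 1 H each → 2
  Total hydrogens = 18.
Molecular formula: C10H18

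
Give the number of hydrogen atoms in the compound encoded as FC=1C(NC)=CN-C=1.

Hydrogens are implicit in SMILES; fill each atom to its normal valence:
  2 × C (aromatic): 1 H each → 2
  2 × C (aromatic): no H
  1 × C: 3 H
  1 × F: no H
  1 × N (aromatic): 1 H
  1 × N: 1 H
  Total hydrogens = 7.

7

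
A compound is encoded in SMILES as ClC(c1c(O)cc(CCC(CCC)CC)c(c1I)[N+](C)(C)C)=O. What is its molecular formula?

C18H28ClINO2+

Heavy atoms from the SMILES: 18 C, 1 Cl, 1 I, 1 N, 2 O.
Implicit hydrogens by atom environment:
  5 × C: 3 H each → 15
  5 × C: 2 H each → 10
  5 × C (aromatic): no H
  1 × C (aromatic): 1 H
  1 × C: 1 H
  1 × C: no H
  1 × Cl: no H
  1 × I: no H
  1 × N (charge +1): no H
  1 × O: 1 H
  1 × O: no H
  Total hydrogens = 28.
Net charge +1.
Molecular formula: C18H28ClINO2+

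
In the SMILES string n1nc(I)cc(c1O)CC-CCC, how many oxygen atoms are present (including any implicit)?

The symbol for oxygen appears 1 time in the SMILES.

1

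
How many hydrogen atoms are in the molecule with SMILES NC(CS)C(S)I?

Hydrogens are implicit in SMILES; fill each atom to its normal valence:
  2 × C: 1 H each → 2
  2 × S: 1 H each → 2
  1 × C: 2 H
  1 × I: no H
  1 × N: 2 H
  Total hydrogens = 8.

8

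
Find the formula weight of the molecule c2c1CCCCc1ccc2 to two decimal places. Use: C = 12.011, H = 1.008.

Molecular formula: C10H12.
M = 10×12.011 + 12×1.008 = 132.21 g/mol.

132.21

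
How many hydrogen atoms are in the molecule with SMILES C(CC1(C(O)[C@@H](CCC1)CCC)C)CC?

Hydrogens are implicit in SMILES; fill each atom to its normal valence:
  8 × C: 2 H each → 16
  3 × C: 3 H each → 9
  2 × C: 1 H each → 2
  1 × C: no H
  1 × O: 1 H
  Total hydrogens = 28.

28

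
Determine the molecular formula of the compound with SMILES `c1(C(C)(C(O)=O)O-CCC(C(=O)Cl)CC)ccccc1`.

C15H19ClO4

Heavy atoms from the SMILES: 15 C, 1 Cl, 4 O.
Implicit hydrogens by atom environment:
  5 × C (aromatic): 1 H each → 5
  3 × C: 2 H each → 6
  3 × C: no H
  3 × O: no H
  2 × C: 3 H each → 6
  1 × C: 1 H
  1 × C (aromatic): no H
  1 × Cl: no H
  1 × O: 1 H
  Total hydrogens = 19.
Molecular formula: C15H19ClO4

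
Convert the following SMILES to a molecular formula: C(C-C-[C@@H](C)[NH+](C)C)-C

C8H20N+

Heavy atoms from the SMILES: 8 C, 1 N.
Implicit hydrogens by atom environment:
  4 × C: 3 H each → 12
  3 × C: 2 H each → 6
  1 × C: 1 H
  1 × N (charge +1): 1 H
  Total hydrogens = 20.
Net charge +1.
Molecular formula: C8H20N+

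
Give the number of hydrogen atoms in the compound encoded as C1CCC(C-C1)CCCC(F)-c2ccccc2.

Hydrogens are implicit in SMILES; fill each atom to its normal valence:
  8 × C: 2 H each → 16
  5 × C (aromatic): 1 H each → 5
  2 × C: 1 H each → 2
  1 × C (aromatic): no H
  1 × F: no H
  Total hydrogens = 23.

23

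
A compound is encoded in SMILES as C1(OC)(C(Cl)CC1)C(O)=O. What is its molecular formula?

C6H9ClO3

Heavy atoms from the SMILES: 6 C, 1 Cl, 3 O.
Implicit hydrogens by atom environment:
  2 × C: 2 H each → 4
  2 × C: no H
  2 × O: no H
  1 × C: 3 H
  1 × C: 1 H
  1 × Cl: no H
  1 × O: 1 H
  Total hydrogens = 9.
Molecular formula: C6H9ClO3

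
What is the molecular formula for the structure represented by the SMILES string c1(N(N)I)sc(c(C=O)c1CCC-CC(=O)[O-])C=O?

Heavy atoms from the SMILES: 11 C, 1 I, 2 N, 4 O, 1 S.
Implicit hydrogens by atom environment:
  4 × C: 2 H each → 8
  4 × C (aromatic): no H
  3 × O: no H
  2 × C: 1 H each → 2
  1 × C: no H
  1 × I: no H
  1 × N: 2 H
  1 × N: no H
  1 × O (charge -1): no H
  1 × S (aromatic): no H
  Total hydrogens = 12.
Net charge -1.
Molecular formula: C11H12IN2O4S-

C11H12IN2O4S-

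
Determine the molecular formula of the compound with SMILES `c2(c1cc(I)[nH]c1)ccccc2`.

C10H8IN

Heavy atoms from the SMILES: 10 C, 1 I, 1 N.
Implicit hydrogens by atom environment:
  7 × C (aromatic): 1 H each → 7
  3 × C (aromatic): no H
  1 × I: no H
  1 × N (aromatic): 1 H
  Total hydrogens = 8.
Molecular formula: C10H8IN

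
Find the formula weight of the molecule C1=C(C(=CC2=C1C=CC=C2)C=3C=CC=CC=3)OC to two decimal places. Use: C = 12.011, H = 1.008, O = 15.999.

234.30

Molecular formula: C17H14O.
M = 17×12.011 + 14×1.008 + 1×15.999 = 234.30 g/mol.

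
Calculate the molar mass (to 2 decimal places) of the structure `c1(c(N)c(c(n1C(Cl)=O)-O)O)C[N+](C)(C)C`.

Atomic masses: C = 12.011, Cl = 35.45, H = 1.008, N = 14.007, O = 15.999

248.69

Molecular formula: C9H15ClN3O3+.
M = 9×12.011 + 1×35.45 + 15×1.008 + 3×14.007 + 3×15.999 = 248.69 g/mol.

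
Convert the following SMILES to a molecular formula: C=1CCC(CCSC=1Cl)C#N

C8H10ClNS

Heavy atoms from the SMILES: 8 C, 1 Cl, 1 N, 1 S.
Implicit hydrogens by atom environment:
  4 × C: 2 H each → 8
  2 × C: 1 H each → 2
  2 × C: no H
  1 × Cl: no H
  1 × N: no H
  1 × S: no H
  Total hydrogens = 10.
Molecular formula: C8H10ClNS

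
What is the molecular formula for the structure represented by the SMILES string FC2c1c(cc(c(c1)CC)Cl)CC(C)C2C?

Heavy atoms from the SMILES: 14 C, 1 Cl, 1 F.
Implicit hydrogens by atom environment:
  4 × C (aromatic): no H
  3 × C: 3 H each → 9
  3 × C: 1 H each → 3
  2 × C: 2 H each → 4
  2 × C (aromatic): 1 H each → 2
  1 × Cl: no H
  1 × F: no H
  Total hydrogens = 18.
Molecular formula: C14H18ClF

C14H18ClF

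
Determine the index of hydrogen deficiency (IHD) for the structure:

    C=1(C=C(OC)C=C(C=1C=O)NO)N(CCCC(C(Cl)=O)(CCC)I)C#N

Molecular formula from the SMILES: C17H21ClIN3O4.
DoU = (2C + 2 + N − H − X)/2 = (2·17 + 2 + 3 − 21 − 2)/2 = 16/2 = 8.
(Structurally: 1 ring(s) + 7 π bond(s) = 8.)

8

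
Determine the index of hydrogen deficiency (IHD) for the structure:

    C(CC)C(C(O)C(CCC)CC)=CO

1

Molecular formula from the SMILES: C12H24O2.
DoU = (2C + 2 + N − H − X)/2 = (2·12 + 2 + 0 − 24 − 0)/2 = 2/2 = 1.
(Structurally: 0 ring(s) + 1 π bond(s) = 1.)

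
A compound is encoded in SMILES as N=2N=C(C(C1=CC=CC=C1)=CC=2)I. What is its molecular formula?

Heavy atoms from the SMILES: 10 C, 1 I, 2 N.
Implicit hydrogens by atom environment:
  7 × C (aromatic): 1 H each → 7
  3 × C (aromatic): no H
  2 × N (aromatic): no H
  1 × I: no H
  Total hydrogens = 7.
Molecular formula: C10H7IN2

C10H7IN2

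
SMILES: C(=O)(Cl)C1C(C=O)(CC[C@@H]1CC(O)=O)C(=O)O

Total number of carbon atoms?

The symbol for carbon appears 10 times in the SMILES. (Cl is a single chlorine, not C + l.)

10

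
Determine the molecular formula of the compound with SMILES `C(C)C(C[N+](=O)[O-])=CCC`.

C7H13NO2

Heavy atoms from the SMILES: 7 C, 1 N, 2 O.
Implicit hydrogens by atom environment:
  3 × C: 2 H each → 6
  2 × C: 3 H each → 6
  1 × C: 1 H
  1 × C: no H
  1 × N (charge +1): no H
  1 × O: no H
  1 × O (charge -1): no H
  Total hydrogens = 13.
Molecular formula: C7H13NO2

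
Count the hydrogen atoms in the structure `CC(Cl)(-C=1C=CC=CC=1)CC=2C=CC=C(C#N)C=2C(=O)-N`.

15

Hydrogens are implicit in SMILES; fill each atom to its normal valence:
  8 × C (aromatic): 1 H each → 8
  4 × C (aromatic): no H
  3 × C: no H
  1 × C: 3 H
  1 × C: 2 H
  1 × Cl: no H
  1 × N: 2 H
  1 × N: no H
  1 × O: no H
  Total hydrogens = 15.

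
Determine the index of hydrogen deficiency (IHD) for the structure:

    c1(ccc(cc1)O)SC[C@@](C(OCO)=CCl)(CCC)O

5

Molecular formula from the SMILES: C14H19ClO4S.
DoU = (2C + 2 + N − H − X)/2 = (2·14 + 2 + 0 − 19 − 1)/2 = 10/2 = 5.
(Structurally: 1 ring(s) + 4 π bond(s) = 5.)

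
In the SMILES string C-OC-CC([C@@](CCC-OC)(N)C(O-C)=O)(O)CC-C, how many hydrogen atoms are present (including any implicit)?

29

Hydrogens are implicit in SMILES; fill each atom to its normal valence:
  7 × C: 2 H each → 14
  4 × C: 3 H each → 12
  4 × O: no H
  3 × C: no H
  1 × N: 2 H
  1 × O: 1 H
  Total hydrogens = 29.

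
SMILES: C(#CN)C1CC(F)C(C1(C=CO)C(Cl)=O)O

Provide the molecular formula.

Heavy atoms from the SMILES: 10 C, 1 Cl, 1 F, 1 N, 3 O.
Implicit hydrogens by atom environment:
  5 × C: 1 H each → 5
  4 × C: no H
  2 × O: 1 H each → 2
  1 × C: 2 H
  1 × Cl: no H
  1 × F: no H
  1 × N: 2 H
  1 × O: no H
  Total hydrogens = 11.
Molecular formula: C10H11ClFNO3

C10H11ClFNO3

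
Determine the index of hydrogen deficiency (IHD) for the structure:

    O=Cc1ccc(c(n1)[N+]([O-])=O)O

Molecular formula from the SMILES: C6H4N2O4.
DoU = (2C + 2 + N − H − X)/2 = (2·6 + 2 + 2 − 4 − 0)/2 = 12/2 = 6.
(Structurally: 1 ring(s) + 5 π bond(s) = 6.)

6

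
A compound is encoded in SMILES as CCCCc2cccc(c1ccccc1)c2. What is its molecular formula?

C16H18

Heavy atoms from the SMILES: 16 C.
Implicit hydrogens by atom environment:
  9 × C (aromatic): 1 H each → 9
  3 × C: 2 H each → 6
  3 × C (aromatic): no H
  1 × C: 3 H
  Total hydrogens = 18.
Molecular formula: C16H18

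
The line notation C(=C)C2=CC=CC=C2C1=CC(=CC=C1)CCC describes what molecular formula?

C17H18

Heavy atoms from the SMILES: 17 C.
Implicit hydrogens by atom environment:
  8 × C (aromatic): 1 H each → 8
  4 × C (aromatic): no H
  3 × C: 2 H each → 6
  1 × C: 3 H
  1 × C: 1 H
  Total hydrogens = 18.
Molecular formula: C17H18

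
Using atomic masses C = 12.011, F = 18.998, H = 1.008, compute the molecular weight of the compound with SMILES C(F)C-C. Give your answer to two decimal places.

Molecular formula: C3H7F.
M = 3×12.011 + 1×18.998 + 7×1.008 = 62.09 g/mol.

62.09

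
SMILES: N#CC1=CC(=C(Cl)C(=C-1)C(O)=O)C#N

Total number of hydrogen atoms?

3

Hydrogens are implicit in SMILES; fill each atom to its normal valence:
  4 × C (aromatic): no H
  3 × C: no H
  2 × C (aromatic): 1 H each → 2
  2 × N: no H
  1 × Cl: no H
  1 × O: 1 H
  1 × O: no H
  Total hydrogens = 3.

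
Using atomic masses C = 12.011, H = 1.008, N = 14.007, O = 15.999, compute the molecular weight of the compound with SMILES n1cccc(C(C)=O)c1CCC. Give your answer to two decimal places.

163.22

Molecular formula: C10H13NO.
M = 10×12.011 + 13×1.008 + 1×14.007 + 1×15.999 = 163.22 g/mol.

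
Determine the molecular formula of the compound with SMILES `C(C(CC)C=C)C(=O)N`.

Heavy atoms from the SMILES: 7 C, 1 N, 1 O.
Implicit hydrogens by atom environment:
  3 × C: 2 H each → 6
  2 × C: 1 H each → 2
  1 × C: 3 H
  1 × C: no H
  1 × N: 2 H
  1 × O: no H
  Total hydrogens = 13.
Molecular formula: C7H13NO

C7H13NO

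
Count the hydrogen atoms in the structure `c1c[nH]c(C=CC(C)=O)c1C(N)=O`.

10

Hydrogens are implicit in SMILES; fill each atom to its normal valence:
  2 × C (aromatic): 1 H each → 2
  2 × C: 1 H each → 2
  2 × C (aromatic): no H
  2 × C: no H
  2 × O: no H
  1 × C: 3 H
  1 × N: 2 H
  1 × N (aromatic): 1 H
  Total hydrogens = 10.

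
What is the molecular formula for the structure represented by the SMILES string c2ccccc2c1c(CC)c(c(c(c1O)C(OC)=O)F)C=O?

C17H15FO4

Heavy atoms from the SMILES: 17 C, 1 F, 4 O.
Implicit hydrogens by atom environment:
  7 × C (aromatic): no H
  5 × C (aromatic): 1 H each → 5
  3 × O: no H
  2 × C: 3 H each → 6
  1 × C: 2 H
  1 × C: 1 H
  1 × C: no H
  1 × F: no H
  1 × O: 1 H
  Total hydrogens = 15.
Molecular formula: C17H15FO4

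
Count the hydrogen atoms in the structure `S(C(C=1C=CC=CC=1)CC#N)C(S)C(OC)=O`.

13

Hydrogens are implicit in SMILES; fill each atom to its normal valence:
  5 × C (aromatic): 1 H each → 5
  2 × C: 1 H each → 2
  2 × C: no H
  2 × O: no H
  1 × C: 3 H
  1 × C: 2 H
  1 × C (aromatic): no H
  1 × N: no H
  1 × S: 1 H
  1 × S: no H
  Total hydrogens = 13.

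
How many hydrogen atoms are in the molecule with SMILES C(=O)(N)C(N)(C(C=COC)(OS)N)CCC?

Hydrogens are implicit in SMILES; fill each atom to its normal valence:
  3 × C: no H
  3 × N: 2 H each → 6
  3 × O: no H
  2 × C: 3 H each → 6
  2 × C: 2 H each → 4
  2 × C: 1 H each → 2
  1 × S: 1 H
  Total hydrogens = 19.

19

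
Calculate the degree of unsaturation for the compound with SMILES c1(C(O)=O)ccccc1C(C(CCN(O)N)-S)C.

Molecular formula from the SMILES: C12H18N2O3S.
DoU = (2C + 2 + N − H − X)/2 = (2·12 + 2 + 2 − 18 − 0)/2 = 10/2 = 5.
(Structurally: 1 ring(s) + 4 π bond(s) = 5.)

5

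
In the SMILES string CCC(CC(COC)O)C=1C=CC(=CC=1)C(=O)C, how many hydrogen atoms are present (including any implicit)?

22

Hydrogens are implicit in SMILES; fill each atom to its normal valence:
  4 × C (aromatic): 1 H each → 4
  3 × C: 3 H each → 9
  3 × C: 2 H each → 6
  2 × C: 1 H each → 2
  2 × C (aromatic): no H
  2 × O: no H
  1 × C: no H
  1 × O: 1 H
  Total hydrogens = 22.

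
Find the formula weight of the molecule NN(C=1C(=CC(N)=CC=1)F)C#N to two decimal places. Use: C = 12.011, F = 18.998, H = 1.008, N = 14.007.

Molecular formula: C7H7FN4.
M = 7×12.011 + 1×18.998 + 7×1.008 + 4×14.007 = 166.16 g/mol.

166.16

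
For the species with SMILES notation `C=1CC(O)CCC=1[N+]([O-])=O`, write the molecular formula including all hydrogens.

Heavy atoms from the SMILES: 6 C, 1 N, 3 O.
Implicit hydrogens by atom environment:
  3 × C: 2 H each → 6
  2 × C: 1 H each → 2
  1 × C: no H
  1 × N (charge +1): no H
  1 × O: 1 H
  1 × O: no H
  1 × O (charge -1): no H
  Total hydrogens = 9.
Molecular formula: C6H9NO3

C6H9NO3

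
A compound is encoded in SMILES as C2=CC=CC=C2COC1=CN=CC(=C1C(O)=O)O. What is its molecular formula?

Heavy atoms from the SMILES: 13 C, 1 N, 4 O.
Implicit hydrogens by atom environment:
  7 × C (aromatic): 1 H each → 7
  4 × C (aromatic): no H
  2 × O: 1 H each → 2
  2 × O: no H
  1 × C: 2 H
  1 × C: no H
  1 × N (aromatic): no H
  Total hydrogens = 11.
Molecular formula: C13H11NO4

C13H11NO4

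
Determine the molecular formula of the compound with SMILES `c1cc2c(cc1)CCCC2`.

C10H12

Heavy atoms from the SMILES: 10 C.
Implicit hydrogens by atom environment:
  4 × C: 2 H each → 8
  4 × C (aromatic): 1 H each → 4
  2 × C (aromatic): no H
  Total hydrogens = 12.
Molecular formula: C10H12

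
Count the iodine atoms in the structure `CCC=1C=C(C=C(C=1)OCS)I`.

1

The symbol for iodine appears 1 time in the SMILES.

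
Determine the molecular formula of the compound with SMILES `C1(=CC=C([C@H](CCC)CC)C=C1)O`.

C12H18O

Heavy atoms from the SMILES: 12 C, 1 O.
Implicit hydrogens by atom environment:
  4 × C (aromatic): 1 H each → 4
  3 × C: 2 H each → 6
  2 × C: 3 H each → 6
  2 × C (aromatic): no H
  1 × C: 1 H
  1 × O: 1 H
  Total hydrogens = 18.
Molecular formula: C12H18O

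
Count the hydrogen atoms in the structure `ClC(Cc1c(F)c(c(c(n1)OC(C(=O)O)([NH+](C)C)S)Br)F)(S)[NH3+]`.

Hydrogens are implicit in SMILES; fill each atom to its normal valence:
  5 × C (aromatic): no H
  3 × C: no H
  2 × C: 3 H each → 6
  2 × F: no H
  2 × O: no H
  2 × S: 1 H each → 2
  1 × Br: no H
  1 × C: 2 H
  1 × Cl: no H
  1 × N (charge +1): 3 H
  1 × N (charge +1): 1 H
  1 × N (aromatic): no H
  1 × O: 1 H
  Total hydrogens = 15.

15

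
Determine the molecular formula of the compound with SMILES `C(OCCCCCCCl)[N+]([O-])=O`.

C7H14ClNO3

Heavy atoms from the SMILES: 7 C, 1 Cl, 1 N, 3 O.
Implicit hydrogens by atom environment:
  7 × C: 2 H each → 14
  2 × O: no H
  1 × Cl: no H
  1 × N (charge +1): no H
  1 × O (charge -1): no H
  Total hydrogens = 14.
Molecular formula: C7H14ClNO3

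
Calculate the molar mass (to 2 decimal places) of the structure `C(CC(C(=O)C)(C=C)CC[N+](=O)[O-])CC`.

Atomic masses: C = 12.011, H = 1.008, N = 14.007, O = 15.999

Molecular formula: C11H19NO3.
M = 11×12.011 + 19×1.008 + 1×14.007 + 3×15.999 = 213.28 g/mol.

213.28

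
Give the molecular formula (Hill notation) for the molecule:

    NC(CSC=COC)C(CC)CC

Heavy atoms from the SMILES: 10 C, 1 N, 1 O, 1 S.
Implicit hydrogens by atom environment:
  4 × C: 1 H each → 4
  3 × C: 3 H each → 9
  3 × C: 2 H each → 6
  1 × N: 2 H
  1 × O: no H
  1 × S: no H
  Total hydrogens = 21.
Molecular formula: C10H21NOS

C10H21NOS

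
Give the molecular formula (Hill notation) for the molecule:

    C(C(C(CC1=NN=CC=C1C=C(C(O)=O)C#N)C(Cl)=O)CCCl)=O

Heavy atoms from the SMILES: 15 C, 2 Cl, 3 N, 4 O.
Implicit hydrogens by atom environment:
  4 × C: 1 H each → 4
  4 × C: no H
  3 × C: 2 H each → 6
  3 × O: no H
  2 × C (aromatic): 1 H each → 2
  2 × C (aromatic): no H
  2 × Cl: no H
  2 × N (aromatic): no H
  1 × N: no H
  1 × O: 1 H
  Total hydrogens = 13.
Molecular formula: C15H13Cl2N3O4

C15H13Cl2N3O4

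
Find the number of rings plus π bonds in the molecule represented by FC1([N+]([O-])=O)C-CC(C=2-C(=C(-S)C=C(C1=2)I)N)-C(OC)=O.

Molecular formula from the SMILES: C12H12FIN2O4S.
DoU = (2C + 2 + N − H − X)/2 = (2·12 + 2 + 2 − 12 − 2)/2 = 14/2 = 7.
(Structurally: 2 ring(s) + 5 π bond(s) = 7.)

7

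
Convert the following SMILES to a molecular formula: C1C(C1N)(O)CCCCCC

Heavy atoms from the SMILES: 9 C, 1 N, 1 O.
Implicit hydrogens by atom environment:
  6 × C: 2 H each → 12
  1 × C: 3 H
  1 × C: 1 H
  1 × C: no H
  1 × N: 2 H
  1 × O: 1 H
  Total hydrogens = 19.
Molecular formula: C9H19NO

C9H19NO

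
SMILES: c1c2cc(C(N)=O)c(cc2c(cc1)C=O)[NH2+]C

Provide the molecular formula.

Heavy atoms from the SMILES: 13 C, 2 N, 2 O.
Implicit hydrogens by atom environment:
  5 × C (aromatic): 1 H each → 5
  5 × C (aromatic): no H
  2 × O: no H
  1 × C: 3 H
  1 × C: 1 H
  1 × C: no H
  1 × N: 2 H
  1 × N (charge +1): 2 H
  Total hydrogens = 13.
Net charge +1.
Molecular formula: C13H13N2O2+

C13H13N2O2+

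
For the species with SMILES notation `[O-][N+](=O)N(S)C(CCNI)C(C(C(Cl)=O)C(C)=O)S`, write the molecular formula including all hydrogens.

Heavy atoms from the SMILES: 8 C, 1 Cl, 1 I, 3 N, 4 O, 2 S.
Implicit hydrogens by atom environment:
  3 × C: 1 H each → 3
  3 × O: no H
  2 × C: 2 H each → 4
  2 × C: no H
  2 × S: 1 H each → 2
  1 × C: 3 H
  1 × Cl: no H
  1 × I: no H
  1 × N: 1 H
  1 × N: no H
  1 × N (charge +1): no H
  1 × O (charge -1): no H
  Total hydrogens = 13.
Molecular formula: C8H13ClIN3O4S2

C8H13ClIN3O4S2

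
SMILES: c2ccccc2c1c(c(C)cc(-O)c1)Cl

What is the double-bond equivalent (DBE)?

Molecular formula from the SMILES: C13H11ClO.
DoU = (2C + 2 + N − H − X)/2 = (2·13 + 2 + 0 − 11 − 1)/2 = 16/2 = 8.
(Structurally: 2 ring(s) + 6 π bond(s) = 8.)

8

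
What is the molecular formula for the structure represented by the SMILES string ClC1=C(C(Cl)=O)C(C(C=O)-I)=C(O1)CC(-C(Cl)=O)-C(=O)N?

Heavy atoms from the SMILES: 11 C, 3 Cl, 1 I, 1 N, 5 O.
Implicit hydrogens by atom environment:
  4 × C (aromatic): no H
  4 × O: no H
  3 × C: 1 H each → 3
  3 × C: no H
  3 × Cl: no H
  1 × C: 2 H
  1 × I: no H
  1 × N: 2 H
  1 × O (aromatic): no H
  Total hydrogens = 7.
Molecular formula: C11H7Cl3INO5

C11H7Cl3INO5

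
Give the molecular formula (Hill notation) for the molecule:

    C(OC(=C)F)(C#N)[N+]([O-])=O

Heavy atoms from the SMILES: 4 C, 1 F, 2 N, 3 O.
Implicit hydrogens by atom environment:
  2 × C: no H
  2 × O: no H
  1 × C: 2 H
  1 × C: 1 H
  1 × F: no H
  1 × N (charge +1): no H
  1 × N: no H
  1 × O (charge -1): no H
  Total hydrogens = 3.
Molecular formula: C4H3FN2O3

C4H3FN2O3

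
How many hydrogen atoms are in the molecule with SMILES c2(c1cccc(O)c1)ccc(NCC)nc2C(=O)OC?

Hydrogens are implicit in SMILES; fill each atom to its normal valence:
  6 × C (aromatic): 1 H each → 6
  5 × C (aromatic): no H
  2 × C: 3 H each → 6
  2 × O: no H
  1 × C: 2 H
  1 × C: no H
  1 × N: 1 H
  1 × N (aromatic): no H
  1 × O: 1 H
  Total hydrogens = 16.

16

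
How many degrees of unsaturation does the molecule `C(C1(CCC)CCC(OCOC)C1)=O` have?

Molecular formula from the SMILES: C11H20O3.
DoU = (2C + 2 + N − H − X)/2 = (2·11 + 2 + 0 − 20 − 0)/2 = 4/2 = 2.
(Structurally: 1 ring(s) + 1 π bond(s) = 2.)

2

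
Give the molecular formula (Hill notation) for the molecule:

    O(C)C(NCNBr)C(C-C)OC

Heavy atoms from the SMILES: 1 Br, 7 C, 2 N, 2 O.
Implicit hydrogens by atom environment:
  3 × C: 3 H each → 9
  2 × C: 2 H each → 4
  2 × C: 1 H each → 2
  2 × N: 1 H each → 2
  2 × O: no H
  1 × Br: no H
  Total hydrogens = 17.
Molecular formula: C7H17BrN2O2

C7H17BrN2O2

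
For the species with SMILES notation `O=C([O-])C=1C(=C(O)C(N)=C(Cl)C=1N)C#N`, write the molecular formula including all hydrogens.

C8H5ClN3O3-

Heavy atoms from the SMILES: 8 C, 1 Cl, 3 N, 3 O.
Implicit hydrogens by atom environment:
  6 × C (aromatic): no H
  2 × C: no H
  2 × N: 2 H each → 4
  1 × Cl: no H
  1 × N: no H
  1 × O: 1 H
  1 × O: no H
  1 × O (charge -1): no H
  Total hydrogens = 5.
Net charge -1.
Molecular formula: C8H5ClN3O3-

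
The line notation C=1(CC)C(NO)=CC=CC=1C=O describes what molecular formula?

Heavy atoms from the SMILES: 9 C, 1 N, 2 O.
Implicit hydrogens by atom environment:
  3 × C (aromatic): 1 H each → 3
  3 × C (aromatic): no H
  1 × C: 3 H
  1 × C: 2 H
  1 × C: 1 H
  1 × N: 1 H
  1 × O: 1 H
  1 × O: no H
  Total hydrogens = 11.
Molecular formula: C9H11NO2

C9H11NO2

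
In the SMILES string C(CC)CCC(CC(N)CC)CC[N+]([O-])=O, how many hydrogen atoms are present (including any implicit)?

Hydrogens are implicit in SMILES; fill each atom to its normal valence:
  8 × C: 2 H each → 16
  2 × C: 3 H each → 6
  2 × C: 1 H each → 2
  1 × N: 2 H
  1 × N (charge +1): no H
  1 × O: no H
  1 × O (charge -1): no H
  Total hydrogens = 26.

26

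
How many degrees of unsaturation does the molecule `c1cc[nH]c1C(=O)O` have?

4

Molecular formula from the SMILES: C5H5NO2.
DoU = (2C + 2 + N − H − X)/2 = (2·5 + 2 + 1 − 5 − 0)/2 = 8/2 = 4.
(Structurally: 1 ring(s) + 3 π bond(s) = 4.)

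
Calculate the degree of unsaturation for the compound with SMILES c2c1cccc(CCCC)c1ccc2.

7

Molecular formula from the SMILES: C14H16.
DoU = (2C + 2 + N − H − X)/2 = (2·14 + 2 + 0 − 16 − 0)/2 = 14/2 = 7.
(Structurally: 2 ring(s) + 5 π bond(s) = 7.)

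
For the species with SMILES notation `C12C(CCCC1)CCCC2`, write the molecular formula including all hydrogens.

Heavy atoms from the SMILES: 10 C.
Implicit hydrogens by atom environment:
  8 × C: 2 H each → 16
  2 × C: 1 H each → 2
  Total hydrogens = 18.
Molecular formula: C10H18

C10H18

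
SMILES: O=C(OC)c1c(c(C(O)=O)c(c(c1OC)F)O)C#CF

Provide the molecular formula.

Heavy atoms from the SMILES: 12 C, 2 F, 6 O.
Implicit hydrogens by atom environment:
  6 × C (aromatic): no H
  4 × C: no H
  4 × O: no H
  2 × C: 3 H each → 6
  2 × F: no H
  2 × O: 1 H each → 2
  Total hydrogens = 8.
Molecular formula: C12H8F2O6

C12H8F2O6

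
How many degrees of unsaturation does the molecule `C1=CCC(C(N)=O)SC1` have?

3

Molecular formula from the SMILES: C6H9NOS.
DoU = (2C + 2 + N − H − X)/2 = (2·6 + 2 + 1 − 9 − 0)/2 = 6/2 = 3.
(Structurally: 1 ring(s) + 2 π bond(s) = 3.)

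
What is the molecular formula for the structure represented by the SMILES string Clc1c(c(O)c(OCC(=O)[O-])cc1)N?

Heavy atoms from the SMILES: 8 C, 1 Cl, 1 N, 4 O.
Implicit hydrogens by atom environment:
  4 × C (aromatic): no H
  2 × C (aromatic): 1 H each → 2
  2 × O: no H
  1 × C: 2 H
  1 × C: no H
  1 × Cl: no H
  1 × N: 2 H
  1 × O: 1 H
  1 × O (charge -1): no H
  Total hydrogens = 7.
Net charge -1.
Molecular formula: C8H7ClNO4-

C8H7ClNO4-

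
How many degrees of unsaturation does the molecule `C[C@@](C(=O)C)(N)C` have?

Molecular formula from the SMILES: C5H11NO.
DoU = (2C + 2 + N − H − X)/2 = (2·5 + 2 + 1 − 11 − 0)/2 = 2/2 = 1.
(Structurally: 0 ring(s) + 1 π bond(s) = 1.)

1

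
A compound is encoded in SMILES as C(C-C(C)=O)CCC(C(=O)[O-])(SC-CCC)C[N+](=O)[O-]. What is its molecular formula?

Heavy atoms from the SMILES: 13 C, 1 N, 5 O, 1 S.
Implicit hydrogens by atom environment:
  8 × C: 2 H each → 16
  3 × C: no H
  3 × O: no H
  2 × C: 3 H each → 6
  2 × O (charge -1): no H
  1 × N (charge +1): no H
  1 × S: no H
  Total hydrogens = 22.
Net charge -1.
Molecular formula: C13H22NO5S-

C13H22NO5S-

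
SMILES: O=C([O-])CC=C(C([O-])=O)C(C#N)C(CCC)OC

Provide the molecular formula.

[C12H15NO5]2-

Heavy atoms from the SMILES: 12 C, 1 N, 5 O.
Implicit hydrogens by atom environment:
  4 × C: no H
  3 × C: 2 H each → 6
  3 × C: 1 H each → 3
  3 × O: no H
  2 × C: 3 H each → 6
  2 × O (charge -1): no H
  1 × N: no H
  Total hydrogens = 15.
Net charge -2.
Molecular formula: [C12H15NO5]2-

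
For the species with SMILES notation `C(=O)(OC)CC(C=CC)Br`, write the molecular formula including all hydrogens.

Heavy atoms from the SMILES: 1 Br, 7 C, 2 O.
Implicit hydrogens by atom environment:
  3 × C: 1 H each → 3
  2 × C: 3 H each → 6
  2 × O: no H
  1 × Br: no H
  1 × C: 2 H
  1 × C: no H
  Total hydrogens = 11.
Molecular formula: C7H11BrO2

C7H11BrO2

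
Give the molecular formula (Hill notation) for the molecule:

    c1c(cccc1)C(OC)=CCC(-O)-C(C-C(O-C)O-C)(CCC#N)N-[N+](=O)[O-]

Heavy atoms from the SMILES: 19 C, 3 N, 6 O.
Implicit hydrogens by atom environment:
  5 × C (aromatic): 1 H each → 5
  4 × C: 2 H each → 8
  4 × O: no H
  3 × C: 3 H each → 9
  3 × C: 1 H each → 3
  3 × C: no H
  1 × C (aromatic): no H
  1 × N: 1 H
  1 × N (charge +1): no H
  1 × N: no H
  1 × O: 1 H
  1 × O (charge -1): no H
  Total hydrogens = 27.
Molecular formula: C19H27N3O6

C19H27N3O6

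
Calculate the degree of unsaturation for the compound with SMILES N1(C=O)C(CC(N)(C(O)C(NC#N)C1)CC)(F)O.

Molecular formula from the SMILES: C10H17FN4O3.
DoU = (2C + 2 + N − H − X)/2 = (2·10 + 2 + 4 − 17 − 1)/2 = 8/2 = 4.
(Structurally: 1 ring(s) + 3 π bond(s) = 4.)

4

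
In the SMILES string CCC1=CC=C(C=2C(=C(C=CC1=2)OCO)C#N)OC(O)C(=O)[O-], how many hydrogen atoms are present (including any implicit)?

Hydrogens are implicit in SMILES; fill each atom to its normal valence:
  6 × C (aromatic): no H
  4 × C (aromatic): 1 H each → 4
  3 × O: no H
  2 × C: 2 H each → 4
  2 × C: no H
  2 × O: 1 H each → 2
  1 × C: 3 H
  1 × C: 1 H
  1 × N: no H
  1 × O (charge -1): no H
  Total hydrogens = 14.

14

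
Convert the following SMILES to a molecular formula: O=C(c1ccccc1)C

C8H8O

Heavy atoms from the SMILES: 8 C, 1 O.
Implicit hydrogens by atom environment:
  5 × C (aromatic): 1 H each → 5
  1 × C: 3 H
  1 × C (aromatic): no H
  1 × C: no H
  1 × O: no H
  Total hydrogens = 8.
Molecular formula: C8H8O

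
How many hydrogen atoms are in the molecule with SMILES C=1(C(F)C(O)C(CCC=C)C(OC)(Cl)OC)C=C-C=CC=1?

22

Hydrogens are implicit in SMILES; fill each atom to its normal valence:
  5 × C (aromatic): 1 H each → 5
  4 × C: 1 H each → 4
  3 × C: 2 H each → 6
  2 × C: 3 H each → 6
  2 × O: no H
  1 × C: no H
  1 × C (aromatic): no H
  1 × Cl: no H
  1 × F: no H
  1 × O: 1 H
  Total hydrogens = 22.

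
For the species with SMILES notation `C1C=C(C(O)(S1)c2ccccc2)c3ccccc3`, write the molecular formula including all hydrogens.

C16H14OS

Heavy atoms from the SMILES: 16 C, 1 O, 1 S.
Implicit hydrogens by atom environment:
  10 × C (aromatic): 1 H each → 10
  2 × C: no H
  2 × C (aromatic): no H
  1 × C: 2 H
  1 × C: 1 H
  1 × O: 1 H
  1 × S: no H
  Total hydrogens = 14.
Molecular formula: C16H14OS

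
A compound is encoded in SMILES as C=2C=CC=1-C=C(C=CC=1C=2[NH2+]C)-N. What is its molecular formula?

Heavy atoms from the SMILES: 11 C, 2 N.
Implicit hydrogens by atom environment:
  6 × C (aromatic): 1 H each → 6
  4 × C (aromatic): no H
  1 × C: 3 H
  1 × N: 2 H
  1 × N (charge +1): 2 H
  Total hydrogens = 13.
Net charge +1.
Molecular formula: C11H13N2+

C11H13N2+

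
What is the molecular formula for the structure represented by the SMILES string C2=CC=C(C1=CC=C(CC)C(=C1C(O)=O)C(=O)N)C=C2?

C16H15NO3

Heavy atoms from the SMILES: 16 C, 1 N, 3 O.
Implicit hydrogens by atom environment:
  7 × C (aromatic): 1 H each → 7
  5 × C (aromatic): no H
  2 × C: no H
  2 × O: no H
  1 × C: 3 H
  1 × C: 2 H
  1 × N: 2 H
  1 × O: 1 H
  Total hydrogens = 15.
Molecular formula: C16H15NO3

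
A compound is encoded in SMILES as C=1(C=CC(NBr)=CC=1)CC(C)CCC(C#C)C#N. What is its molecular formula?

Heavy atoms from the SMILES: 1 Br, 15 C, 2 N.
Implicit hydrogens by atom environment:
  4 × C (aromatic): 1 H each → 4
  3 × C: 2 H each → 6
  3 × C: 1 H each → 3
  2 × C (aromatic): no H
  2 × C: no H
  1 × Br: no H
  1 × C: 3 H
  1 × N: 1 H
  1 × N: no H
  Total hydrogens = 17.
Molecular formula: C15H17BrN2

C15H17BrN2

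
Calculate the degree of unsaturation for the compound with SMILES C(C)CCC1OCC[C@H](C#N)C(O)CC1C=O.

Molecular formula from the SMILES: C13H21NO3.
DoU = (2C + 2 + N − H − X)/2 = (2·13 + 2 + 1 − 21 − 0)/2 = 8/2 = 4.
(Structurally: 1 ring(s) + 3 π bond(s) = 4.)

4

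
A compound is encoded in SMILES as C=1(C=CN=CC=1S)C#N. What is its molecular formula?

C6H4N2S

Heavy atoms from the SMILES: 6 C, 2 N, 1 S.
Implicit hydrogens by atom environment:
  3 × C (aromatic): 1 H each → 3
  2 × C (aromatic): no H
  1 × C: no H
  1 × N (aromatic): no H
  1 × N: no H
  1 × S: 1 H
  Total hydrogens = 4.
Molecular formula: C6H4N2S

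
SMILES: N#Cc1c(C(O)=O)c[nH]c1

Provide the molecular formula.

Heavy atoms from the SMILES: 6 C, 2 N, 2 O.
Implicit hydrogens by atom environment:
  2 × C (aromatic): 1 H each → 2
  2 × C (aromatic): no H
  2 × C: no H
  1 × N (aromatic): 1 H
  1 × N: no H
  1 × O: 1 H
  1 × O: no H
  Total hydrogens = 4.
Molecular formula: C6H4N2O2

C6H4N2O2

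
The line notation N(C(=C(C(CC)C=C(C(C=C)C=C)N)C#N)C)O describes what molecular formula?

C14H21N3O

Heavy atoms from the SMILES: 14 C, 3 N, 1 O.
Implicit hydrogens by atom environment:
  5 × C: 1 H each → 5
  4 × C: no H
  3 × C: 2 H each → 6
  2 × C: 3 H each → 6
  1 × N: 2 H
  1 × N: 1 H
  1 × N: no H
  1 × O: 1 H
  Total hydrogens = 21.
Molecular formula: C14H21N3O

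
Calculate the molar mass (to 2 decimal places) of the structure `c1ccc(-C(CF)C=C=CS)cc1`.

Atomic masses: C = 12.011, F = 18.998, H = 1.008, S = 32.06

194.27

Molecular formula: C11H11FS.
M = 11×12.011 + 1×18.998 + 11×1.008 + 1×32.06 = 194.27 g/mol.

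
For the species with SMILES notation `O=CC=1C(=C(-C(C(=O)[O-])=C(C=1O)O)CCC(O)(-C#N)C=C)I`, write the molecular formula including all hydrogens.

Heavy atoms from the SMILES: 14 C, 1 I, 1 N, 6 O.
Implicit hydrogens by atom environment:
  6 × C (aromatic): no H
  3 × C: 2 H each → 6
  3 × C: no H
  3 × O: 1 H each → 3
  2 × C: 1 H each → 2
  2 × O: no H
  1 × I: no H
  1 × N: no H
  1 × O (charge -1): no H
  Total hydrogens = 11.
Net charge -1.
Molecular formula: C14H11INO6-

C14H11INO6-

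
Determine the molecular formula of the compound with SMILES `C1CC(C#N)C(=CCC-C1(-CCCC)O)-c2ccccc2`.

C19H25NO

Heavy atoms from the SMILES: 19 C, 1 N, 1 O.
Implicit hydrogens by atom environment:
  7 × C: 2 H each → 14
  5 × C (aromatic): 1 H each → 5
  3 × C: no H
  2 × C: 1 H each → 2
  1 × C: 3 H
  1 × C (aromatic): no H
  1 × N: no H
  1 × O: 1 H
  Total hydrogens = 25.
Molecular formula: C19H25NO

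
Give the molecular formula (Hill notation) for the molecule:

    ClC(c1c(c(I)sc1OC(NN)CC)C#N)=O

C9H9ClIN3O2S

Heavy atoms from the SMILES: 9 C, 1 Cl, 1 I, 3 N, 2 O, 1 S.
Implicit hydrogens by atom environment:
  4 × C (aromatic): no H
  2 × C: no H
  2 × O: no H
  1 × C: 3 H
  1 × C: 2 H
  1 × C: 1 H
  1 × Cl: no H
  1 × I: no H
  1 × N: 2 H
  1 × N: 1 H
  1 × N: no H
  1 × S (aromatic): no H
  Total hydrogens = 9.
Molecular formula: C9H9ClIN3O2S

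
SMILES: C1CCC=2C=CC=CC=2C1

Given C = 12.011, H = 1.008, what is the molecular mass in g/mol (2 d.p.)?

Molecular formula: C10H12.
M = 10×12.011 + 12×1.008 = 132.21 g/mol.

132.21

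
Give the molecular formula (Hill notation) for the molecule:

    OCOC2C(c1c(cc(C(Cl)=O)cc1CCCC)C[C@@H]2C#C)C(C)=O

Heavy atoms from the SMILES: 20 C, 1 Cl, 4 O.
Implicit hydrogens by atom environment:
  5 × C: 2 H each → 10
  4 × C: 1 H each → 4
  4 × C (aromatic): no H
  3 × C: no H
  3 × O: no H
  2 × C: 3 H each → 6
  2 × C (aromatic): 1 H each → 2
  1 × Cl: no H
  1 × O: 1 H
  Total hydrogens = 23.
Molecular formula: C20H23ClO4

C20H23ClO4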